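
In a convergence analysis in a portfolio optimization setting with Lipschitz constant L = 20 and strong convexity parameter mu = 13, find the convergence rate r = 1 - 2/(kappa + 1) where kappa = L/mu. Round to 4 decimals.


Step 1: Compute the condition number.
kappa = L/mu = 20/13 = 1.5385
Step 2: Compute the convergence rate.
r = 1 - 2/(kappa + 1) = 1 - 2*mu/(L + mu) = (L - mu)/(L + mu) = 7/33 = 0.2121


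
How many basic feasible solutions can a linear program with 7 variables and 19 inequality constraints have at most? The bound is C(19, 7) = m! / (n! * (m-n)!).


Each vertex corresponds to some choice of n active constraints out of m, so the number of vertices is at most C(m, n) = m! / (n!(m-n)!).
m = 19, n = 7
Numerator: 19 * 18 * 17 * 16 * 15 * 14 * 13
Denominator: 7! = 5040
C(19, 7) = 50388


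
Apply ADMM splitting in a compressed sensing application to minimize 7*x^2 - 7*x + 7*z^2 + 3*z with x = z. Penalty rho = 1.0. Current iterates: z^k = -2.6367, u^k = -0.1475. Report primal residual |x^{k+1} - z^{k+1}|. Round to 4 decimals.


ADMM iteration with rho = 1.0, z^k = -2.6367, u^k = -0.1475
Step 1: x-update.
Minimize 7*x^2 - 7*x + (1.0/2)*(x + 2.6367 - 0.1475)^2
FOC: (2*7 + 1.0)*x = 7 + 1.0*(-2.6367 + 0.1475)
x^{k+1} = 0.3007
Step 2: z-update.
Minimize 7*z^2 + 3*z + (1.0/2)*(0.3007 - z - 0.1475)^2
FOC: (2*7 + 1.0)*z = -3 + 1.0*(0.3007 - 0.1475)
z^{k+1} = -0.1898
Step 3: u-update.
u^{k+1} = -0.1475 + 0.3007 + 0.1898 = 0.343
Step 4: Primal residual = |0.3007 + 0.1898| = 0.4905


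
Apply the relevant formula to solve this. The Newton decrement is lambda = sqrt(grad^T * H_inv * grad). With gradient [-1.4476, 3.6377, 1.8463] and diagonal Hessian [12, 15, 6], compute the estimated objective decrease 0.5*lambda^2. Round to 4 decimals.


Step 1: H is diagonal, so H^(-1) * g = [-0.1206, 0.2425, 0.3077].
Step 2: g^T H^(-1) g = sum_i g_i^2 / H_ii
  = (-1.4476)^2/12 + (3.6377)^2/15 + (1.8463)^2/6
  = 0.1746 + 0.8822 + 0.5681 = 1.625
Step 3: Objective decrease = 0.5 * g^T H^(-1) g = 0.8125


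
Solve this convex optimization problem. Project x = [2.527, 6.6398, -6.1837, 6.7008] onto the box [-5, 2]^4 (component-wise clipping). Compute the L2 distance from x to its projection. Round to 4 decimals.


Project each component onto [-5, 2].
clip(2.527) = 2.0, clip(6.6398) = 2.0, clip(-6.1837) = -5.0, clip(6.7008) = 2.0
Projection = [2.0, 2.0, -5.0, 2.0]
Squared diffs: [0.2777, 21.5277, 1.4011, 22.0975]
Distance = sqrt(45.304) = 6.7308


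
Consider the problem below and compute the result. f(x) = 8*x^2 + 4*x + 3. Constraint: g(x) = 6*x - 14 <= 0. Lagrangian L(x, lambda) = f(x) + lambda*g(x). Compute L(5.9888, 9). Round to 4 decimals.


Step 1: Evaluate f(x).
f(5.9888) = 8*5.9888^2 + 4*5.9888 + 3 = 313.881
Step 2: Evaluate g(x).
g(5.9888) = 6*5.9888 - 14 = 21.9328
Step 3: Compute Lagrangian.
L = 313.881 + 9*21.9328 = 511.2762


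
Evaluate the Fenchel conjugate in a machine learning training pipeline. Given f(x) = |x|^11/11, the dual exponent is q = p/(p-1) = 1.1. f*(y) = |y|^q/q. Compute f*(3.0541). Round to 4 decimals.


The conjugate exponent q satisfies 1/p + 1/q = 1.
p = 11, so q = 11/(11 - 1) = 1.1
|y|^q = 3.0541^1.1 = 3.4148
f*(3.0541) = 3.4148 / 1.1 = 3.1044


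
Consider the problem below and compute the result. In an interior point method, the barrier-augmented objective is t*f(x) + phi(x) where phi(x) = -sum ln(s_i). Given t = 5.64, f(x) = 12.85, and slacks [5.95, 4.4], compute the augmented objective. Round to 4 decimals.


Step 1: Compute log-barrier.
ln values: [1.7834, 1.4816]
phi = -(1.7834 + 1.4816) = -3.265
Step 2: Compute augmented objective.
t*f(x) = 5.64*12.85 = 72.474
Total = 72.474 - 3.265 = 69.209


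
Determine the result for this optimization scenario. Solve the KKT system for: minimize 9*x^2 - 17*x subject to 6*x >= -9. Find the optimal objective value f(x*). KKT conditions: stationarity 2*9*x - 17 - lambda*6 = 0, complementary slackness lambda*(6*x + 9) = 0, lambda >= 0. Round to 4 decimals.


Step 1: Try lambda = 0 (constraint inactive).
Stationarity: 2*9*x - 17 = 0
x* = 17/(2*9) = 17/18 = 0.9444 (rounded; the exact value 17/18 is used below)
Check constraint: 6*0.9444 = 5.6664 >= -9 -- satisfied.
Step 2: Compute optimal value.
f(x*) = 9*(17/18)^2 - 17*(17/18) = -8.0278


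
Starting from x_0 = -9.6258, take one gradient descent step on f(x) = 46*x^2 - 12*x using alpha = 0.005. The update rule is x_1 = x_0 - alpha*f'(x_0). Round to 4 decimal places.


We compute the gradient at x_0 and apply the update.
f'(x) = 92*x - 12
f'(-9.6258) = 92*-9.6258 - 12 = -897.5736
x_1 = -9.6258 - 0.005*-897.5736 = -5.1379


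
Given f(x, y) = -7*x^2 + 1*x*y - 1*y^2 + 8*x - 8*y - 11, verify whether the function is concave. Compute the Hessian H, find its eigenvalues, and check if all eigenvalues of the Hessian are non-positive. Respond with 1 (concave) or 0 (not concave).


The Hessian of f(x,y) = -7*x^2 + 1*x*y - 1*y^2 + 8*x - 8*y - 11 is:
H = [[-14, 1], [1, -2]]
Trace = -14 - 2 = -16
Determinant = -14*-2 - (1)^2 = 27
Discriminant = (-16)^2 - 4*27 = 148.0
Eigenvalues: lambda_1 = -14.0828, lambda_2 = -1.9172
The function is concave.

1


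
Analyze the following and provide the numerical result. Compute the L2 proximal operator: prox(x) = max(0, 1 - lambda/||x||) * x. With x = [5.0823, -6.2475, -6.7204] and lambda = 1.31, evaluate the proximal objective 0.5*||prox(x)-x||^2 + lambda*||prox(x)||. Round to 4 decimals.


Step 1: Compute ||x||.
||x|| = 10.4893
Step 2: Compute scaling factor.
scale = max(0, 1 - 1.31/10.4893) = 0.8751
Step 3: prox(x) = [4.4476, -5.4673, -5.8811]
||prox(x)|| = 9.1793
Step 4: Proximal objective.
0.5*||prox-x||^2 = 0.8581
lambda*||prox|| = 12.0249
Total = 12.8829


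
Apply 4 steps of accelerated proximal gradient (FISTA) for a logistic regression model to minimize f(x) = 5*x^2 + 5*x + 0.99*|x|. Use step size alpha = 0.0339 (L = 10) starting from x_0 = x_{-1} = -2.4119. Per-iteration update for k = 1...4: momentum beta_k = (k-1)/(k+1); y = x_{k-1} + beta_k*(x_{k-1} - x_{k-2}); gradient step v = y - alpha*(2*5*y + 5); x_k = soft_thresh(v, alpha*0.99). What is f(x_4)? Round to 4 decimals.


FISTA on f(x) = 5*x^2 + 5*x + 0.99*|x|
L = 10, alpha = 0.0339
Iteration 1: beta = 0.0, y = -2.4119 + 0.0*(-2.4119 + 2.4119) = -2.4119
  grad(y) = -19.119, v = y - alpha*grad = -1.7638
  prox(v) = soft_thresh(-1.7638, 0.0336) = -1.7302
Iteration 2: beta = 0.3333, y = -1.7302 + 0.3333*(-1.7302 + 2.4119) = -1.503
  grad(y) = -10.0297, v = y - alpha*grad = -1.163
  prox(v) = soft_thresh(-1.163, 0.0336) = -1.1294
Iteration 3: beta = 0.5, y = -1.1294 + 0.5*(-1.1294 + 1.7302) = -0.829
  grad(y) = -3.29, v = y - alpha*grad = -0.7175
  prox(v) = soft_thresh(-0.7175, 0.0336) = -0.6839
Iteration 4: beta = 0.6, y = -0.6839 + 0.6*(-0.6839 + 1.1294) = -0.4166
  grad(y) = 0.8339, v = y - alpha*grad = -0.4449
  prox(v) = soft_thresh(-0.4449, 0.0336) = -0.4113
f(x_4) = 5*(-0.4113)^2 + 5*(-0.4113) + 0.99*|-0.4113| = -0.8035


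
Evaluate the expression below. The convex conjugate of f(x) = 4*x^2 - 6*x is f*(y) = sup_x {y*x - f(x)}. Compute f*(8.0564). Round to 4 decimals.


f*(y) = sup_x {y*x - a*x^2 - b*x} = sup_x {(y-b)*x - a*x^2}
FOC: (y - b) - 2a*x = 0 => x* = (y - b)/(2a)
x* = (8.0564 + 6)/(2*4) = 1.7571
f*(8.0564) = (y-b)^2/(4a) = (8.0564 + 6)^2/(4*4)
= 197.5824/16 = 12.3489


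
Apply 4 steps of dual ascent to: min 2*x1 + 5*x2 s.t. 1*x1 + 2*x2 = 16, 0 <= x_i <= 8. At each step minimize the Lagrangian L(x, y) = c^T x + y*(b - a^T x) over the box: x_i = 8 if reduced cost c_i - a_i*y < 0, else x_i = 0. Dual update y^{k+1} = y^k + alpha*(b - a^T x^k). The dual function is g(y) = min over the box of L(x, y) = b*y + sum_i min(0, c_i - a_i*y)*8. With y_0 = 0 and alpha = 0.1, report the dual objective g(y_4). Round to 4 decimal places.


Dual ascent for LP: min 2*x1 + 5*x2, 1*x1 + 2*x2 = 16, 0 <= x_i <= 8
Step 1: y^k = 0.0, reduced costs: (2.0, 5.0)
  x^k = (0.0, 0.0), subgradient = b - a^T x = 16.0
  y^{k+1} = 0.0 + 0.1*16.0 = 1.6
Step 2: y^k = 1.6, reduced costs: (0.4, 1.8)
  x^k = (0.0, 0.0), subgradient = b - a^T x = 16.0
  y^{k+1} = 1.6 + 0.1*16.0 = 3.2
Step 3: y^k = 3.2, reduced costs: (-1.2, -1.4)
  x^k = (8.0, 8.0), subgradient = b - a^T x = -8.0
  y^{k+1} = 3.2 + 0.1*-8.0 = 2.4
Step 4: y^k = 2.4, reduced costs: (-0.4, 0.2)
  x^k = (8.0, 0.0), subgradient = b - a^T x = 8.0
  y^{k+1} = 2.4 + 0.1*8.0 = 3.2
Dual objective at y_4 = 3.2: reduced costs (-1.2, -1.4), box minimizer x = (8.0, 8.0)
g(y_4) = b*y + (c1 - a1*y)*x1 + (c2 - a2*y)*x2 = 16*3.2 + (-1.2)*8.0 + (-1.4)*8.0 = 51.2 - 9.6 - 11.2 = 30.4


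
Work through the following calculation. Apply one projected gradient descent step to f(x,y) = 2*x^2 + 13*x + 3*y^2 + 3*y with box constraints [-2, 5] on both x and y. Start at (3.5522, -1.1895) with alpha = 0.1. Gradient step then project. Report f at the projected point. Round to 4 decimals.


Step 1: Compute gradient at (3.5522, -1.1895).
grad_x = 2*2*3.5522 + 13 = 27.2088
grad_y = 2*3*-1.1895 + 3 = -4.137
Step 2: Gradient step.
x_raw = 3.5522 - 0.1*27.2088 = 0.8313
y_raw = -1.1895 - 0.1*-4.137 = -0.7758
Step 3: Project onto [-2, 5].
x_proj = clip(0.8313) = 0.8313
y_proj = clip(-0.7758) = -0.7758
Step 4: Evaluate f.
f(0.8313, -0.7758) = 11.6675


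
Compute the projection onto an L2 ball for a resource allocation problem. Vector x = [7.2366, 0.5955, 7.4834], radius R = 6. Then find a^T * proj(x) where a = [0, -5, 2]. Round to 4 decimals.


Step 1: Compute ||x|| (intermediates to 6 decimals).
||x|| = sqrt(7.2366^2 + 0.5955^2 + 7.4834^2) = 10.427093
Step 2: Project.
Since ||x|| > R, scale = R/||x|| = 6/10.427093 = 0.575424, proj(x) = scale * x
proj(x) = [4.164113, 0.342665, 4.306128]
Step 3: Dot product.
a^T * proj(x) = 0*4.164113 - 5*0.342665 + 2*4.306128 = 6.8989


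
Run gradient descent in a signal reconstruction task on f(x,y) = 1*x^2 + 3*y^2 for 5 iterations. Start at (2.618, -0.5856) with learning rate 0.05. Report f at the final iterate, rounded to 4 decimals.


Gradient descent on f(x,y) = 1*x^2 + 3*y^2.
Starting point: (2.618, -0.5856), alpha = 0.05
Step 1: grad_x = 2*1*2.618 = 5.236, grad_y = 2*3*-0.5856 = -3.5136
  x_1 = 2.618 - 0.05*5.236 = 2.3562
  y_1 = -0.5856 - 0.05*-3.5136 = -0.4099
Step 2: grad_x = 2*1*2.3562 = 4.7124, grad_y = 2*3*-0.4099 = -2.4595
  x_2 = 2.3562 - 0.05*4.7124 = 2.1206
  y_2 = -0.4099 - 0.05*-2.4595 = -0.2869
Step 3: grad_x = 2*1*2.1206 = 4.2412, grad_y = 2*3*-0.2869 = -1.7217
  x_3 = 2.1206 - 0.05*4.2412 = 1.9085
  y_3 = -0.2869 - 0.05*-1.7217 = -0.2009
Step 4: grad_x = 2*1*1.9085 = 3.817, grad_y = 2*3*-0.2009 = -1.2052
  x_4 = 1.9085 - 0.05*3.817 = 1.7177
  y_4 = -0.2009 - 0.05*-1.2052 = -0.1406
Step 5: grad_x = 2*1*1.7177 = 3.4353, grad_y = 2*3*-0.1406 = -0.8436
  x_5 = 1.7177 - 0.05*3.4353 = 1.5459
  y_5 = -0.1406 - 0.05*-0.8436 = -0.0984
f(1.5459, -0.0984) = 1*1.5459^2 + 3*(-0.0984)^2 = 2.4189


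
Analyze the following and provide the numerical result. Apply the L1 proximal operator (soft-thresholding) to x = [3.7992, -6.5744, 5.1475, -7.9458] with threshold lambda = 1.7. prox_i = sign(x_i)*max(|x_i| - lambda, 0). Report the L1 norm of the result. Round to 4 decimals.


Soft-thresholding with lambda = 1.7:
prox(3.7992) = sign(3.7992)*max(|3.7992| - 1.7, 0) = 2.0992
prox(-6.5744) = sign(-6.5744)*max(|-6.5744| - 1.7, 0) = -4.8744
prox(5.1475) = sign(5.1475)*max(|5.1475| - 1.7, 0) = 3.4475
prox(-7.9458) = sign(-7.9458)*max(|-7.9458| - 1.7, 0) = -6.2458
prox(x) = [2.0992, -4.8744, 3.4475, -6.2458]
||prox(x)||_1 = 2.0992 + 4.8744 + 3.4475 + 6.2458 = 16.6669


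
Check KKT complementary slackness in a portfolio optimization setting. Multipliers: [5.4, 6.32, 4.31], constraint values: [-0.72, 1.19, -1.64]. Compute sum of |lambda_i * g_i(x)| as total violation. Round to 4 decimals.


KKT complementary slackness check:
lambda_1 * g_1 = 5.4 * -0.72 = -3.888
lambda_2 * g_2 = 6.32 * 1.19 = 7.5208
lambda_3 * g_3 = 4.31 * -1.64 = -7.0684
Total violation = 3.888 + 7.5208 + 7.0684 = 18.4772


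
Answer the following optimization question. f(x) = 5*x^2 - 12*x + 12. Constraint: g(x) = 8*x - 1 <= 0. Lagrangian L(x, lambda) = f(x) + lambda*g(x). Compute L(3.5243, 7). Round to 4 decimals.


Step 1: Evaluate f(x).
f(3.5243) = 5*3.5243^2 - 12*3.5243 + 12 = 31.8119
Step 2: Evaluate g(x).
g(3.5243) = 8*3.5243 - 1 = 27.1944
Step 3: Compute Lagrangian.
L = 31.8119 + 7*27.1944 = 222.1727


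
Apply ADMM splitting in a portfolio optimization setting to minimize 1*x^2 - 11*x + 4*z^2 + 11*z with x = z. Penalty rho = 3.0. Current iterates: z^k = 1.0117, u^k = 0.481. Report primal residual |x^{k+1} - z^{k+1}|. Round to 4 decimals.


ADMM iteration with rho = 3.0, z^k = 1.0117, u^k = 0.481
Step 1: x-update.
Minimize 1*x^2 - 11*x + (3.0/2)*(x - 1.0117 + 0.481)^2
FOC: (2*1 + 3.0)*x = 11 + 3.0*(1.0117 - 0.481)
x^{k+1} = 2.5184
Step 2: z-update.
Minimize 4*z^2 + 11*z + (3.0/2)*(2.5184 - z + 0.481)^2
FOC: (2*4 + 3.0)*z = -11 + 3.0*(2.5184 + 0.481)
z^{k+1} = -0.182
Step 3: u-update.
u^{k+1} = 0.481 + 2.5184 + 0.182 = 3.1814
Step 4: Primal residual = |2.5184 + 0.182| = 2.7004


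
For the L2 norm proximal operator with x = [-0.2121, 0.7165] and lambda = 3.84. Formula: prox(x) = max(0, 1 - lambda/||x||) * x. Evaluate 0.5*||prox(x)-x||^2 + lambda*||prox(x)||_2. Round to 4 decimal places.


Step 1: Compute ||x||.
||x|| = 0.7472
Step 2: Compute scaling factor.
scale = max(0, 1 - 3.84/0.7472) = 0.0
Step 3: prox(x) = [-0.0, 0.0]
||prox(x)|| = 0.0
Step 4: Proximal objective.
0.5*||prox-x||^2 = 0.2792
lambda*||prox|| = 0.0
Total = 0.2792


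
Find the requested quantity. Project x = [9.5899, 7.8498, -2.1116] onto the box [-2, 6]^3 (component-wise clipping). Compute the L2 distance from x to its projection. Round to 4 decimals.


Project each component onto [-2, 6].
clip(9.5899) = 6.0, clip(7.8498) = 6.0, clip(-2.1116) = -2.0
Projection = [6.0, 6.0, -2.0]
Squared diffs: [12.8874, 3.4218, 0.0125]
Distance = sqrt(16.3217) = 4.04


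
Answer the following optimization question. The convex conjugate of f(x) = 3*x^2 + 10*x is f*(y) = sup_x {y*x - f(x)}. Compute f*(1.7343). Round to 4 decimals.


f*(y) = sup_x {y*x - a*x^2 - b*x} = sup_x {(y-b)*x - a*x^2}
FOC: (y - b) - 2a*x = 0 => x* = (y - b)/(2a)
x* = (1.7343 - 10)/(2*3) = -1.3776
f*(1.7343) = (y-b)^2/(4a) = (1.7343 - 10)^2/(4*3)
= 68.3218/12 = 5.6935


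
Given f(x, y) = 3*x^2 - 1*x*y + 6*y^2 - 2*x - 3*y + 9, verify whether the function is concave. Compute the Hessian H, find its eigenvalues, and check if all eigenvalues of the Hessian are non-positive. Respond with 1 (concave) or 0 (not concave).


The Hessian of f(x,y) = 3*x^2 - 1*x*y + 6*y^2 - 2*x - 3*y + 9 is:
H = [[6, -1], [-1, 12]]
Trace = 6 + 12 = 18
Determinant = 6*12 - (-1)^2 = 71
Discriminant = (18)^2 - 4*71 = 40.0
Eigenvalues: lambda_1 = 5.8377, lambda_2 = 12.1623
The function is not concave.

0


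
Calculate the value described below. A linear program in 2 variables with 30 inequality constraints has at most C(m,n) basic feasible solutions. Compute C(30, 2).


Each vertex corresponds to some choice of n active constraints out of m, so the number of vertices is at most C(m, n) = m! / (n!(m-n)!).
m = 30, n = 2
Numerator: 30 * 29
Denominator: 2! = 2
C(30, 2) = 435


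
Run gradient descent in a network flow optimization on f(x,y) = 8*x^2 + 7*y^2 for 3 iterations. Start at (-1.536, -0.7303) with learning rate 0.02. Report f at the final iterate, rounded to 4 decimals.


Gradient descent on f(x,y) = 8*x^2 + 7*y^2.
Starting point: (-1.536, -0.7303), alpha = 0.02
Step 1: grad_x = 2*8*-1.536 = -24.576, grad_y = 2*7*-0.7303 = -10.2242
  x_1 = -1.536 - 0.02*-24.576 = -1.0445
  y_1 = -0.7303 - 0.02*-10.2242 = -0.5258
Step 2: grad_x = 2*8*-1.0445 = -16.7117, grad_y = 2*7*-0.5258 = -7.3614
  x_2 = -1.0445 - 0.02*-16.7117 = -0.7102
  y_2 = -0.5258 - 0.02*-7.3614 = -0.3786
Step 3: grad_x = 2*8*-0.7102 = -11.3639, grad_y = 2*7*-0.3786 = -5.3002
  x_3 = -0.7102 - 0.02*-11.3639 = -0.483
  y_3 = -0.3786 - 0.02*-5.3002 = -0.2726
f(-0.483, -0.2726) = 8*(-0.483)^2 + 7*(-0.2726)^2 = 2.3862


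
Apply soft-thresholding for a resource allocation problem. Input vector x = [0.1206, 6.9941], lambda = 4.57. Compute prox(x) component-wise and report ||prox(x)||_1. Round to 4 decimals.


Soft-thresholding with lambda = 4.57:
prox(0.1206) = sign(0.1206)*max(|0.1206| - 4.57, 0) = 0.0
prox(6.9941) = sign(6.9941)*max(|6.9941| - 4.57, 0) = 2.4241
prox(x) = [0.0, 2.4241]
||prox(x)||_1 = 0.0 + 2.4241 = 2.4241


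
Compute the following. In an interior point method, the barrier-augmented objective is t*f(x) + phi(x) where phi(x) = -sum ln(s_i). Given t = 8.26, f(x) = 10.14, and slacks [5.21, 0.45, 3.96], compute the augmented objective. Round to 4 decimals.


Step 1: Compute log-barrier.
ln values: [1.6506, -0.7985, 1.3762]
phi = -(1.6506 - 0.7985 + 1.3762) = -2.2283
Step 2: Compute augmented objective.
t*f(x) = 8.26*10.14 = 83.7564
Total = 83.7564 - 2.2283 = 81.5281


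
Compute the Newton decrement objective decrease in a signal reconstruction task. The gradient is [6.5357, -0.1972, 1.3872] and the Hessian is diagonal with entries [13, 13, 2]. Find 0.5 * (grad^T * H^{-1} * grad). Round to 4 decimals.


Step 1: H is diagonal, so H^(-1) * g = [0.5027, -0.0152, 0.6936].
Step 2: g^T H^(-1) g = sum_i g_i^2 / H_ii
  = (6.5357)^2/13 + (-0.1972)^2/13 + (1.3872)^2/2
  = 3.2858 + 0.003 + 0.9622 = 4.251
Step 3: Objective decrease = 0.5 * g^T H^(-1) g = 2.1255


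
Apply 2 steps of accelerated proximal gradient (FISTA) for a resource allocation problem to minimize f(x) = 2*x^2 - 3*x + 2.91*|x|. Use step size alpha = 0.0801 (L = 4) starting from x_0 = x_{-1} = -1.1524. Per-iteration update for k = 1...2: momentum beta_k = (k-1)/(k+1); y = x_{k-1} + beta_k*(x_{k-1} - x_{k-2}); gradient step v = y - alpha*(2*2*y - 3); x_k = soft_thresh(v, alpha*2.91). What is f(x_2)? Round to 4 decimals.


FISTA on f(x) = 2*x^2 - 3*x + 2.91*|x|
L = 4, alpha = 0.0801
Iteration 1: beta = 0.0, y = -1.1524 + 0.0*(-1.1524 + 1.1524) = -1.1524
  grad(y) = -7.6096, v = y - alpha*grad = -0.5429
  prox(v) = soft_thresh(-0.5429, 0.2331) = -0.3098
Iteration 2: beta = 0.3333, y = -0.3098 + 0.3333*(-0.3098 + 1.1524) = -0.0289
  grad(y) = -3.1156, v = y - alpha*grad = 0.2207
  prox(v) = soft_thresh(0.2207, 0.2331) = 0.0
f(x_2) = 2*0.0^2 - 3*0.0 + 2.91*|0.0| = 0.0


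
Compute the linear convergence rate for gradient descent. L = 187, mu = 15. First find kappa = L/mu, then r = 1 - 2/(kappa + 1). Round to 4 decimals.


Step 1: Compute the condition number.
kappa = L/mu = 187/15 = 12.4667
Step 2: Compute the convergence rate.
r = 1 - 2/(kappa + 1) = 1 - 2*mu/(L + mu) = (L - mu)/(L + mu) = 172/202 = 0.8515


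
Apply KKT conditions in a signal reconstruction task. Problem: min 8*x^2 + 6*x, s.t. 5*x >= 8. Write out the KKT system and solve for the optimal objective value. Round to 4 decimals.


Step 1: Try lambda = 0 (constraint inactive).
x_unc = -6/(2*8) = -0.375
Check: 5*-0.375 = -1.875 < 8 -- violated!
Step 2: Constraint must be active: 5*x = 8
x* = 8/5 = 1.6
lambda = (2*8*1.6 + 6)/5 = 6.32
Step 3: Compute optimal value.
f(x*) = 8*1.6^2 + 6*1.6 = 30.08


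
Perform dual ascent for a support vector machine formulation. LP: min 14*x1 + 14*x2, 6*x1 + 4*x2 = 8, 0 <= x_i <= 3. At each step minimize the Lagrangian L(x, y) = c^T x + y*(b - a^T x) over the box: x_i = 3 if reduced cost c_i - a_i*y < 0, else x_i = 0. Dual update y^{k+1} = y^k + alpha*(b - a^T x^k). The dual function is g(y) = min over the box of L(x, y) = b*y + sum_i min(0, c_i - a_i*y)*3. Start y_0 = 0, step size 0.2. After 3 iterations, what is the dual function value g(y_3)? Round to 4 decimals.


Dual ascent for LP: min 14*x1 + 14*x2, 6*x1 + 4*x2 = 8, 0 <= x_i <= 3
Step 1: y^k = 0.0, reduced costs: (14.0, 14.0)
  x^k = (0.0, 0.0), subgradient = b - a^T x = 8.0
  y^{k+1} = 0.0 + 0.2*8.0 = 1.6
Step 2: y^k = 1.6, reduced costs: (4.4, 7.6)
  x^k = (0.0, 0.0), subgradient = b - a^T x = 8.0
  y^{k+1} = 1.6 + 0.2*8.0 = 3.2
Step 3: y^k = 3.2, reduced costs: (-5.2, 1.2)
  x^k = (3.0, 0.0), subgradient = b - a^T x = -10.0
  y^{k+1} = 3.2 + 0.2*-10.0 = 1.2
Dual objective at y_3 = 1.2: reduced costs (6.8, 9.2), box minimizer x = (0.0, 0.0)
g(y_3) = b*y + (c1 - a1*y)*x1 + (c2 - a2*y)*x2 = 8*1.2 + 6.8*0.0 + 9.2*0.0 = 9.6 + 0.0 + 0.0 = 9.6


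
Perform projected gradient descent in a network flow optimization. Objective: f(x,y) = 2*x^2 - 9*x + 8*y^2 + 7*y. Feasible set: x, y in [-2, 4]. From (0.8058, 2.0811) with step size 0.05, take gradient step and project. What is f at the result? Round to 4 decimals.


Step 1: Compute gradient at (0.8058, 2.0811).
grad_x = 2*2*0.8058 - 9 = -5.7768
grad_y = 2*8*2.0811 + 7 = 40.2976
Step 2: Gradient step.
x_raw = 0.8058 - 0.05*-5.7768 = 1.0946
y_raw = 2.0811 - 0.05*40.2976 = 0.0662
Step 3: Project onto [-2, 4].
x_proj = clip(1.0946) = 1.0946
y_proj = clip(0.0662) = 0.0662
Step 4: Evaluate f.
f(1.0946, 0.0662) = -6.9567


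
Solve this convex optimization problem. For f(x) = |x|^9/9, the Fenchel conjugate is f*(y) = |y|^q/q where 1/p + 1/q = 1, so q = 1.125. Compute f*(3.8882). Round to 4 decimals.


The conjugate exponent q satisfies 1/p + 1/q = 1.
p = 9, so q = 9/(9 - 1) = 1.125
|y|^q = 3.8882^1.125 = 4.6075
f*(3.8882) = 4.6075 / 1.125 = 4.0956


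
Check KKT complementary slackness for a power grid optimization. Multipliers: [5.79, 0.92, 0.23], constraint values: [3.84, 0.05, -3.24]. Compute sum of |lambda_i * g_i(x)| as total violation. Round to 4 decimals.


KKT complementary slackness check:
lambda_1 * g_1 = 5.79 * 3.84 = 22.2336
lambda_2 * g_2 = 0.92 * 0.05 = 0.046
lambda_3 * g_3 = 0.23 * -3.24 = -0.7452
Total violation = 22.2336 + 0.046 + 0.7452 = 23.0248


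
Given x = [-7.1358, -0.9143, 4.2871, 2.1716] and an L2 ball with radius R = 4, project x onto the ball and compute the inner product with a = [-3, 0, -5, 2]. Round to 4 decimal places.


Step 1: Compute ||x|| (intermediates to 6 decimals).
||x|| = sqrt((-7.1358)^2 + (-0.9143)^2 + 4.2871^2 + 2.1716^2) = 8.651628
Step 2: Project.
Since ||x|| > R, scale = R/||x|| = 4/8.651628 = 0.462341, proj(x) = scale * x
proj(x) = [-3.299173, -0.422718, 1.982102, 1.00402]
Step 3: Dot product.
a^T * proj(x) = -3*(-3.299173) + 0*(-0.422718) - 5*1.982102 + 2*1.00402 = 1.995


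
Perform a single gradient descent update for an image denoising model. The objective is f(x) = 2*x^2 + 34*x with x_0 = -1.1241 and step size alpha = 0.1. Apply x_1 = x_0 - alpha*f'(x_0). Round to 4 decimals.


We compute the gradient at x_0 and apply the update.
f'(x) = 4*x + 34
f'(-1.1241) = 4*-1.1241 + 34 = 29.5036
x_1 = -1.1241 - 0.1*29.5036 = -4.0745


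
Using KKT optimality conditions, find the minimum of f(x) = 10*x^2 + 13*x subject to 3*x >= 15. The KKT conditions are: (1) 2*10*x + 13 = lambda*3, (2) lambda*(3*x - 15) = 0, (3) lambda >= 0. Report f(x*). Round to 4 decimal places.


Step 1: Try lambda = 0 (constraint inactive).
x_unc = -13/(2*10) = -0.65
Check: 3*-0.65 = -1.95 < 15 -- violated!
Step 2: Constraint must be active: 3*x = 15
x* = 15/3 = 5.0
lambda = (2*10*5.0 + 13)/3 = 37.6667
Step 3: Compute optimal value.
f(x*) = 10*5.0^2 + 13*5.0 = 315.0


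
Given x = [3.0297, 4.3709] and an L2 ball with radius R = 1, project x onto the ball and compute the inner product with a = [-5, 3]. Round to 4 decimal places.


Step 1: Compute ||x|| (intermediates to 6 decimals).
||x|| = sqrt(3.0297^2 + 4.3709^2) = 5.318256
Step 2: Project.
Since ||x|| > R, scale = R/||x|| = 1/5.318256 = 0.188032, proj(x) = scale * x
proj(x) = [0.569681, 0.821869]
Step 3: Dot product.
a^T * proj(x) = -5*0.569681 + 3*0.821869 = -0.3828


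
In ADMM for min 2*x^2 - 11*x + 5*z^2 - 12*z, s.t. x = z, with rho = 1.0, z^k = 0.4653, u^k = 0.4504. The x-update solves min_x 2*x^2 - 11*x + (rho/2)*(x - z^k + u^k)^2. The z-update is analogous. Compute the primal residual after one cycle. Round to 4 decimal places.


ADMM iteration with rho = 1.0, z^k = 0.4653, u^k = 0.4504
Step 1: x-update.
Minimize 2*x^2 - 11*x + (1.0/2)*(x - 0.4653 + 0.4504)^2
FOC: (2*2 + 1.0)*x = 11 + 1.0*(0.4653 - 0.4504)
x^{k+1} = 2.203
Step 2: z-update.
Minimize 5*z^2 - 12*z + (1.0/2)*(2.203 - z + 0.4504)^2
FOC: (2*5 + 1.0)*z = 12 + 1.0*(2.203 + 0.4504)
z^{k+1} = 1.3321
Step 3: u-update.
u^{k+1} = 0.4504 + 2.203 - 1.3321 = 1.3213
Step 4: Primal residual = |2.203 - 1.3321| = 0.8709


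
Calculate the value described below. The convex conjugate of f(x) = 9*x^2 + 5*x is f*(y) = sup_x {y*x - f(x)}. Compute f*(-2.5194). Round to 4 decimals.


f*(y) = sup_x {y*x - a*x^2 - b*x} = sup_x {(y-b)*x - a*x^2}
FOC: (y - b) - 2a*x = 0 => x* = (y - b)/(2a)
x* = (-2.5194 - 5)/(2*9) = -0.4177
f*(-2.5194) = (y-b)^2/(4a) = (-2.5194 - 5)^2/(4*9)
= 56.5414/36 = 1.5706


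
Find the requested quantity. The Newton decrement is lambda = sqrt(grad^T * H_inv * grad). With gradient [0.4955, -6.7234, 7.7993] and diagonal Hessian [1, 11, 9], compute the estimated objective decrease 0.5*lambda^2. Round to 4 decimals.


Step 1: H is diagonal, so H^(-1) * g = [0.4955, -0.6112, 0.8666].
Step 2: g^T H^(-1) g = sum_i g_i^2 / H_ii
  = (0.4955)^2/1 + (-6.7234)^2/11 + (7.7993)^2/9
  = 0.2455 + 4.1095 + 6.7588 = 11.1138
Step 3: Objective decrease = 0.5 * g^T H^(-1) g = 5.5569


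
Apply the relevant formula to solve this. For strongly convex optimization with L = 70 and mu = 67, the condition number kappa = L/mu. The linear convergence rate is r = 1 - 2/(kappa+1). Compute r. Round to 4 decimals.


Step 1: Compute the condition number.
kappa = L/mu = 70/67 = 1.0448
Step 2: Compute the convergence rate.
r = 1 - 2/(kappa + 1) = 1 - 2*mu/(L + mu) = (L - mu)/(L + mu) = 3/137 = 0.0219


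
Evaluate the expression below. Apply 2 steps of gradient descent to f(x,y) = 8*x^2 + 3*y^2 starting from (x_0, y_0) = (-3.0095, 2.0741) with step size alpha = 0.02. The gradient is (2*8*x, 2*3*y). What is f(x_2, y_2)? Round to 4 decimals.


Gradient descent on f(x,y) = 8*x^2 + 3*y^2.
Starting point: (-3.0095, 2.0741), alpha = 0.02
Step 1: grad_x = 2*8*-3.0095 = -48.152, grad_y = 2*3*2.0741 = 12.4446
  x_1 = -3.0095 - 0.02*-48.152 = -2.0465
  y_1 = 2.0741 - 0.02*12.4446 = 1.8252
Step 2: grad_x = 2*8*-2.0465 = -32.7434, grad_y = 2*3*1.8252 = 10.9512
  x_2 = -2.0465 - 0.02*-32.7434 = -1.3916
  y_2 = 1.8252 - 0.02*10.9512 = 1.6062
f(-1.3916, 1.6062) = 8*(-1.3916)^2 + 3*1.6062^2 = 23.2317


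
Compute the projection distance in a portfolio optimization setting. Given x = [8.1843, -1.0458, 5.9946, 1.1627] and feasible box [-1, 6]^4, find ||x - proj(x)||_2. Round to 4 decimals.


Project each component onto [-1, 6].
clip(8.1843) = 6.0, clip(-1.0458) = -1.0, clip(5.9946) = 5.9946, clip(1.1627) = 1.1627
Projection = [6.0, -1.0, 5.9946, 1.1627]
Squared diffs: [4.7712, 0.0021, 0.0, 0.0]
Distance = sqrt(4.7733) = 2.1848


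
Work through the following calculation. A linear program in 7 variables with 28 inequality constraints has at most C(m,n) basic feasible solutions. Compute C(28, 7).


Each vertex corresponds to some choice of n active constraints out of m, so the number of vertices is at most C(m, n) = m! / (n!(m-n)!).
m = 28, n = 7
Numerator: 28 * 27 * 26 * 25 * 24 * 23 * 22
Denominator: 7! = 5040
C(28, 7) = 1184040


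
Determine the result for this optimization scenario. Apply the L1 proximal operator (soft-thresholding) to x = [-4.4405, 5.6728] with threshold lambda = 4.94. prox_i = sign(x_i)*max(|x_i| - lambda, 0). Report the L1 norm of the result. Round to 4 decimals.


Soft-thresholding with lambda = 4.94:
prox(-4.4405) = sign(-4.4405)*max(|-4.4405| - 4.94, 0) = 0.0
prox(5.6728) = sign(5.6728)*max(|5.6728| - 4.94, 0) = 0.7328
prox(x) = [0.0, 0.7328]
||prox(x)||_1 = 0.0 + 0.7328 = 0.7328


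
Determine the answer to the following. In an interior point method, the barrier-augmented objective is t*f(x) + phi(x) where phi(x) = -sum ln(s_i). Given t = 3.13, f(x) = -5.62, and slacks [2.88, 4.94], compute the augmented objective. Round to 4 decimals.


Step 1: Compute log-barrier.
ln values: [1.0578, 1.5974]
phi = -(1.0578 + 1.5974) = -2.6552
Step 2: Compute augmented objective.
t*f(x) = 3.13*-5.62 = -17.5906
Total = -17.5906 - 2.6552 = -20.2458


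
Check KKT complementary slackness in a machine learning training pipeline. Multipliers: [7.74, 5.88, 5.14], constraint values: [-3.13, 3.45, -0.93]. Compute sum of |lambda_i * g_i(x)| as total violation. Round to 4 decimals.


KKT complementary slackness check:
lambda_1 * g_1 = 7.74 * -3.13 = -24.2262
lambda_2 * g_2 = 5.88 * 3.45 = 20.286
lambda_3 * g_3 = 5.14 * -0.93 = -4.7802
Total violation = 24.2262 + 20.286 + 4.7802 = 49.2924


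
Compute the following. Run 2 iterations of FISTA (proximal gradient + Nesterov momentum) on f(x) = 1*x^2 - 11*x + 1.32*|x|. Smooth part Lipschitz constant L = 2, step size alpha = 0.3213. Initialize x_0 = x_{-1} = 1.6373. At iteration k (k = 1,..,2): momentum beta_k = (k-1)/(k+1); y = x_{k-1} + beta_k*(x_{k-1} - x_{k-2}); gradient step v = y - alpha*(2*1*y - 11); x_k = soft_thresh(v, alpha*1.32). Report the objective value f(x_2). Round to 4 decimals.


FISTA on f(x) = 1*x^2 - 11*x + 1.32*|x|
L = 2, alpha = 0.3213
Iteration 1: beta = 0.0, y = 1.6373 + 0.0*(1.6373 - 1.6373) = 1.6373
  grad(y) = -7.7254, v = y - alpha*grad = 4.1195
  prox(v) = soft_thresh(4.1195, 0.4241) = 3.6954
Iteration 2: beta = 0.3333, y = 3.6954 + 0.3333*(3.6954 - 1.6373) = 4.3814
  grad(y) = -2.2373, v = y - alpha*grad = 5.1002
  prox(v) = soft_thresh(5.1002, 0.4241) = 4.6761
f(x_2) = 1*4.6761^2 - 11*4.6761 + 1.32*|4.6761| = -23.3987


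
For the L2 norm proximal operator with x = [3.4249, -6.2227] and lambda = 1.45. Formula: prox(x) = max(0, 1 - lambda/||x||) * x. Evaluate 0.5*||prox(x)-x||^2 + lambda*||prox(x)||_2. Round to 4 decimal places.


Step 1: Compute ||x||.
||x|| = 7.103
Step 2: Compute scaling factor.
scale = max(0, 1 - 1.45/7.103) = 0.7959
Step 3: prox(x) = [2.7257, -4.9524]
||prox(x)|| = 5.653
Step 4: Proximal objective.
0.5*||prox-x||^2 = 1.0513
lambda*||prox|| = 8.1969
Total = 9.248


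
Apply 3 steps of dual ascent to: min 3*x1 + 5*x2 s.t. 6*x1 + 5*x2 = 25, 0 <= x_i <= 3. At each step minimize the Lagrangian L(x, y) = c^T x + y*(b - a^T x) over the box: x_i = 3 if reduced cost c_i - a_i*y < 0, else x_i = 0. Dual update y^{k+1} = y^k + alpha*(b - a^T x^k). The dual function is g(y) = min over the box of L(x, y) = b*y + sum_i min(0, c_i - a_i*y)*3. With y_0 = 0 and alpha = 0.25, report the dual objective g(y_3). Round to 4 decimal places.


Dual ascent for LP: min 3*x1 + 5*x2, 6*x1 + 5*x2 = 25, 0 <= x_i <= 3
Step 1: y^k = 0.0, reduced costs: (3.0, 5.0)
  x^k = (0.0, 0.0), subgradient = b - a^T x = 25.0
  y^{k+1} = 0.0 + 0.25*25.0 = 6.25
Step 2: y^k = 6.25, reduced costs: (-34.5, -26.25)
  x^k = (3.0, 3.0), subgradient = b - a^T x = -8.0
  y^{k+1} = 6.25 + 0.25*-8.0 = 4.25
Step 3: y^k = 4.25, reduced costs: (-22.5, -16.25)
  x^k = (3.0, 3.0), subgradient = b - a^T x = -8.0
  y^{k+1} = 4.25 + 0.25*-8.0 = 2.25
Dual objective at y_3 = 2.25: reduced costs (-10.5, -6.25), box minimizer x = (3.0, 3.0)
g(y_3) = b*y + (c1 - a1*y)*x1 + (c2 - a2*y)*x2 = 25*2.25 + (-10.5)*3.0 + (-6.25)*3.0 = 56.25 - 31.5 - 18.75 = 6.0


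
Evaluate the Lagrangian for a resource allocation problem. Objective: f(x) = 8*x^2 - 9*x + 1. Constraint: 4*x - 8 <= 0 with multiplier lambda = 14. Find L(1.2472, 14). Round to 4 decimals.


Step 1: Evaluate f(x).
f(1.2472) = 8*1.2472^2 - 9*1.2472 + 1 = 2.2193
Step 2: Evaluate g(x).
g(1.2472) = 4*1.2472 - 8 = -3.0112
Step 3: Compute Lagrangian.
L = 2.2193 + 14*-3.0112 = -39.9375


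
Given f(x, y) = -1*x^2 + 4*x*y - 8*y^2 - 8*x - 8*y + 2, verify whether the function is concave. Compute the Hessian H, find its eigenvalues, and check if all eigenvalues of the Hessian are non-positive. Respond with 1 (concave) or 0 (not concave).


The Hessian of f(x,y) = -1*x^2 + 4*x*y - 8*y^2 - 8*x - 8*y + 2 is:
H = [[-2, 4], [4, -16]]
Trace = -2 - 16 = -18
Determinant = -2*-16 - (4)^2 = 16
Discriminant = (-18)^2 - 4*16 = 260.0
Eigenvalues: lambda_1 = -17.0623, lambda_2 = -0.9377
The function is concave.

1


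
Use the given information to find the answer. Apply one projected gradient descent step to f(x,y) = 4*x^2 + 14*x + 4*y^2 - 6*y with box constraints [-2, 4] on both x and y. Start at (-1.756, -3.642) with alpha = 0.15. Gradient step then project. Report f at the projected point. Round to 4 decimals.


Step 1: Compute gradient at (-1.756, -3.642).
grad_x = 2*4*-1.756 + 14 = -0.048
grad_y = 2*4*-3.642 - 6 = -35.136
Step 2: Gradient step.
x_raw = -1.756 - 0.15*-0.048 = -1.7488
y_raw = -3.642 - 0.15*-35.136 = 1.6284
Step 3: Project onto [-2, 4].
x_proj = clip(-1.7488) = -1.7488
y_proj = clip(1.6284) = 1.6284
Step 4: Evaluate f.
f(-1.7488, 1.6284) = -11.4136


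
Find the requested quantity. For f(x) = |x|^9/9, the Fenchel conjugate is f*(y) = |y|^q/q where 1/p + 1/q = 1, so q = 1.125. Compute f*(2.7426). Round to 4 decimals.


The conjugate exponent q satisfies 1/p + 1/q = 1.
p = 9, so q = 9/(9 - 1) = 1.125
|y|^q = 2.7426^1.125 = 3.1112
f*(2.7426) = 3.1112 / 1.125 = 2.7655


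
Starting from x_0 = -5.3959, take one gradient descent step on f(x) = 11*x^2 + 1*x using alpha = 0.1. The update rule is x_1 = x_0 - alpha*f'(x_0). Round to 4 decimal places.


We compute the gradient at x_0 and apply the update.
f'(x) = 22*x + 1
f'(-5.3959) = 22*-5.3959 + 1 = -117.7098
x_1 = -5.3959 - 0.1*-117.7098 = 6.3751


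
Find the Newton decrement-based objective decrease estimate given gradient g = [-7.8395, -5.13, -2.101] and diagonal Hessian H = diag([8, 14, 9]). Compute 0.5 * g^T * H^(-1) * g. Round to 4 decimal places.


Step 1: H is diagonal, so H^(-1) * g = [-0.9799, -0.3664, -0.2334].
Step 2: g^T H^(-1) g = sum_i g_i^2 / H_ii
  = (-7.8395)^2/8 + (-5.13)^2/14 + (-2.101)^2/9
  = 7.6822 + 1.8798 + 0.4905 = 10.0525
Step 3: Objective decrease = 0.5 * g^T H^(-1) g = 5.0262


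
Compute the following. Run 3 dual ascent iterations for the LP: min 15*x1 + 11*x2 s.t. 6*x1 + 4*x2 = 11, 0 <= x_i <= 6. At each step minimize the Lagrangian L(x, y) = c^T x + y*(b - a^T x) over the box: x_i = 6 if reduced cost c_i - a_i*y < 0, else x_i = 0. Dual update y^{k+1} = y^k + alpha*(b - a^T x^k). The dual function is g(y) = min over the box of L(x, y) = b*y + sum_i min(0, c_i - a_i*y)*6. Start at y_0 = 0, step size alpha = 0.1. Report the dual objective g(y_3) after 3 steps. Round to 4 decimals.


Dual ascent for LP: min 15*x1 + 11*x2, 6*x1 + 4*x2 = 11, 0 <= x_i <= 6
Step 1: y^k = 0.0, reduced costs: (15.0, 11.0)
  x^k = (0.0, 0.0), subgradient = b - a^T x = 11.0
  y^{k+1} = 0.0 + 0.1*11.0 = 1.1
Step 2: y^k = 1.1, reduced costs: (8.4, 6.6)
  x^k = (0.0, 0.0), subgradient = b - a^T x = 11.0
  y^{k+1} = 1.1 + 0.1*11.0 = 2.2
Step 3: y^k = 2.2, reduced costs: (1.8, 2.2)
  x^k = (0.0, 0.0), subgradient = b - a^T x = 11.0
  y^{k+1} = 2.2 + 0.1*11.0 = 3.3
Dual objective at y_3 = 3.3: reduced costs (-4.8, -2.2), box minimizer x = (6.0, 6.0)
g(y_3) = b*y + (c1 - a1*y)*x1 + (c2 - a2*y)*x2 = 11*3.3 + (-4.8)*6.0 + (-2.2)*6.0 = 36.3 - 28.8 - 13.2 = -5.7


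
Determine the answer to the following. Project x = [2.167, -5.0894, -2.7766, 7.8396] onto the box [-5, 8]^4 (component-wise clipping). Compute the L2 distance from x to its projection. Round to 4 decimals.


Project each component onto [-5, 8].
clip(2.167) = 2.167, clip(-5.0894) = -5.0, clip(-2.7766) = -2.7766, clip(7.8396) = 7.8396
Projection = [2.167, -5.0, -2.7766, 7.8396]
Squared diffs: [0.0, 0.008, 0.0, 0.0]
Distance = sqrt(0.008) = 0.0894


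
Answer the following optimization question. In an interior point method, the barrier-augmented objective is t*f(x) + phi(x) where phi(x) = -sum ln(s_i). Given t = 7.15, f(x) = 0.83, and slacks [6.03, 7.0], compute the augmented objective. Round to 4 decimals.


Step 1: Compute log-barrier.
ln values: [1.7967, 1.9459]
phi = -(1.7967 + 1.9459) = -3.7427
Step 2: Compute augmented objective.
t*f(x) = 7.15*0.83 = 5.9345
Total = 5.9345 - 3.7427 = 2.1918


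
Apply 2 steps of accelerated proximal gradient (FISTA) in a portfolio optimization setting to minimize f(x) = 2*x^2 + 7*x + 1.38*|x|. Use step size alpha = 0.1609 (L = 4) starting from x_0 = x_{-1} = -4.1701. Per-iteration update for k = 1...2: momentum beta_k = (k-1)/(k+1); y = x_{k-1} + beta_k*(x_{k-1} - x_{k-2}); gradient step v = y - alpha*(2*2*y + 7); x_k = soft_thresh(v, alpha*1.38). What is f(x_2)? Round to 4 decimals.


FISTA on f(x) = 2*x^2 + 7*x + 1.38*|x|
L = 4, alpha = 0.1609
Iteration 1: beta = 0.0, y = -4.1701 + 0.0*(-4.1701 + 4.1701) = -4.1701
  grad(y) = -9.6804, v = y - alpha*grad = -2.6125
  prox(v) = soft_thresh(-2.6125, 0.222) = -2.3905
Iteration 2: beta = 0.3333, y = -2.3905 + 0.3333*(-2.3905 + 4.1701) = -1.7973
  grad(y) = -0.1891, v = y - alpha*grad = -1.7668
  prox(v) = soft_thresh(-1.7668, 0.222) = -1.5448
f(x_2) = 2*(-1.5448)^2 + 7*(-1.5448) + 1.38*|-1.5448| = -3.909


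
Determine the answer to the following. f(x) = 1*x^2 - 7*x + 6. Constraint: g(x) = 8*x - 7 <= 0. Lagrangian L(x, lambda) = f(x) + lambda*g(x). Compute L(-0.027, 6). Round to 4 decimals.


Step 1: Evaluate f(x).
f(-0.027) = 1*(-0.027)^2 - 7*(-0.027) + 6 = 6.1897
Step 2: Evaluate g(x).
g(-0.027) = 8*-0.027 - 7 = -7.216
Step 3: Compute Lagrangian.
L = 6.1897 + 6*-7.216 = -37.1063


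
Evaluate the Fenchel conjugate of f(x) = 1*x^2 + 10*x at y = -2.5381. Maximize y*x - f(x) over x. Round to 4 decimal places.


f*(y) = sup_x {y*x - a*x^2 - b*x} = sup_x {(y-b)*x - a*x^2}
FOC: (y - b) - 2a*x = 0 => x* = (y - b)/(2a)
x* = (-2.5381 - 10)/(2*1) = -6.2691
f*(-2.5381) = (y-b)^2/(4a) = (-2.5381 - 10)^2/(4*1)
= 157.204/4 = 39.301


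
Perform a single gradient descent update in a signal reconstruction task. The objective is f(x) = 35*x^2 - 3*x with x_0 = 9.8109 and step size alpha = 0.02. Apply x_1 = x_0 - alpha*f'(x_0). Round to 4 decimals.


We compute the gradient at x_0 and apply the update.
f'(x) = 70*x - 3
f'(9.8109) = 70*9.8109 - 3 = 683.763
x_1 = 9.8109 - 0.02*683.763 = -3.8644


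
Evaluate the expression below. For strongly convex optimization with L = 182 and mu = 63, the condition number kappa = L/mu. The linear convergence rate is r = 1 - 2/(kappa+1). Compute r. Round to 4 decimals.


Step 1: Compute the condition number.
kappa = L/mu = 182/63 = 2.8889
Step 2: Compute the convergence rate.
r = 1 - 2/(kappa + 1) = 1 - 2*mu/(L + mu) = (L - mu)/(L + mu) = 119/245 = 0.4857


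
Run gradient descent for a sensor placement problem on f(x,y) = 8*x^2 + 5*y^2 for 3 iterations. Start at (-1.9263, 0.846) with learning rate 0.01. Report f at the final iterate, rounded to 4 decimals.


Gradient descent on f(x,y) = 8*x^2 + 5*y^2.
Starting point: (-1.9263, 0.846), alpha = 0.01
Step 1: grad_x = 2*8*-1.9263 = -30.8208, grad_y = 2*5*0.846 = 8.46
  x_1 = -1.9263 - 0.01*-30.8208 = -1.6181
  y_1 = 0.846 - 0.01*8.46 = 0.7614
Step 2: grad_x = 2*8*-1.6181 = -25.8895, grad_y = 2*5*0.7614 = 7.614
  x_2 = -1.6181 - 0.01*-25.8895 = -1.3592
  y_2 = 0.7614 - 0.01*7.614 = 0.6853
Step 3: grad_x = 2*8*-1.3592 = -21.7472, grad_y = 2*5*0.6853 = 6.8526
  x_3 = -1.3592 - 0.01*-21.7472 = -1.1417
  y_3 = 0.6853 - 0.01*6.8526 = 0.6167
f(-1.1417, 0.6167) = 8*(-1.1417)^2 + 5*0.6167^2 = 12.3301


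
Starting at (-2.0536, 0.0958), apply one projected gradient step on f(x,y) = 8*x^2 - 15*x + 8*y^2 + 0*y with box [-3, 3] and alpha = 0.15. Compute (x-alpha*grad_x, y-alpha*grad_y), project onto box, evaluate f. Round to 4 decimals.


Step 1: Compute gradient at (-2.0536, 0.0958).
grad_x = 2*8*-2.0536 - 15 = -47.8576
grad_y = 2*8*0.0958 + 0 = 1.5328
Step 2: Gradient step.
x_raw = -2.0536 - 0.15*-47.8576 = 5.125
y_raw = 0.0958 - 0.15*1.5328 = -0.1341
Step 3: Project onto [-3, 3].
x_proj = clip(5.125) = 3.0
y_proj = clip(-0.1341) = -0.1341
Step 4: Evaluate f.
f(3.0, -0.1341) = 27.1439


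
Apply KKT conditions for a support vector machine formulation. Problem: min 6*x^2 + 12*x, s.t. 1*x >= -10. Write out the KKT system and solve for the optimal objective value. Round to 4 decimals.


Step 1: Try lambda = 0 (constraint inactive).
Stationarity: 2*6*x + 12 = 0
x* = -12/(2*6) = -1.0
Check constraint: 1*-1.0 = -1.0 >= -10 -- satisfied.
Step 2: Compute optimal value.
f(x*) = 6*(-1.0)^2 + 12*(-1.0) = -6.0


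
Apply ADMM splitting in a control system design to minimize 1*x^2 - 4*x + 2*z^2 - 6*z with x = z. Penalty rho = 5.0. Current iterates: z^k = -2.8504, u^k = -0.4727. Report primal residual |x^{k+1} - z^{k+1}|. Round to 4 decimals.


ADMM iteration with rho = 5.0, z^k = -2.8504, u^k = -0.4727
Step 1: x-update.
Minimize 1*x^2 - 4*x + (5.0/2)*(x + 2.8504 - 0.4727)^2
FOC: (2*1 + 5.0)*x = 4 + 5.0*(-2.8504 + 0.4727)
x^{k+1} = -1.1269
Step 2: z-update.
Minimize 2*z^2 - 6*z + (5.0/2)*(-1.1269 - z - 0.4727)^2
FOC: (2*2 + 5.0)*z = 6 + 5.0*(-1.1269 - 0.4727)
z^{k+1} = -0.222
Step 3: u-update.
u^{k+1} = -0.4727 - 1.1269 + 0.222 = -1.3776
Step 4: Primal residual = |-1.1269 + 0.222| = 0.9049
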